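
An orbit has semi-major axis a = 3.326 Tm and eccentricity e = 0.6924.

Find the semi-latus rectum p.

Convert to SI: a = 3.326 Tm = 3.326e+12 m.
p = a (1 − e²).
p = 3.326e+12 · (1 − (0.6924)²) = 3.326e+12 · 0.520582 ≈ 1.731e+12 m = 1.731 Tm.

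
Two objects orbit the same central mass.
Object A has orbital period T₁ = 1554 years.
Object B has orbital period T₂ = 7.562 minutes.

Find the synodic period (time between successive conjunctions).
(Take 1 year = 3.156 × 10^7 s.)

Convert to SI: T₁ = 1554 years = 4.90442e+10 s; T₂ = 7.562 minutes = 453.72 s.
T_syn = |T₁ · T₂ / (T₁ − T₂)|.
T_syn = |4.90442e+10 · 453.72 / (4.90442e+10 − 453.72)| s ≈ 453.7 s = 7.562 minutes.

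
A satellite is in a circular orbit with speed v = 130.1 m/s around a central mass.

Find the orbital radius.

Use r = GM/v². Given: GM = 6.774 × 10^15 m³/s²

For a circular orbit, v² = GM / r, so r = GM / v².
r = 6.774e+15 / (130.1)² m ≈ 4.002e+11 m = 400.2 Gm.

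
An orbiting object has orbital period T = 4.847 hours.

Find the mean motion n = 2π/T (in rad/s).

Convert to SI: T = 4.847 hours = 17449.2 s.
n = 2π / T.
n = 2π / 17449.2 s ≈ 0.0003601 rad/s.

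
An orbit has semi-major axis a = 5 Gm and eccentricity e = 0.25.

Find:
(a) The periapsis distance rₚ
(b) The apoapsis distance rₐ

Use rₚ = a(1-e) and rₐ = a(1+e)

Convert to SI: a = 5 Gm = 5e+09 m.
(a) rₚ = a(1 − e) = 5e+09 · (1 − 0.25) = 5e+09 · 0.75 ≈ 3.75e+09 m = 3.75 Gm.
(b) rₐ = a(1 + e) = 5e+09 · (1 + 0.25) = 5e+09 · 1.25 ≈ 6.25e+09 m = 6.25 Gm.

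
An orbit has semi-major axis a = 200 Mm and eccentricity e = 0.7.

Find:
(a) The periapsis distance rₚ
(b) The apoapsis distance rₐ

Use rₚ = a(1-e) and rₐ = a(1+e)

Convert to SI: a = 200 Mm = 2e+08 m.
(a) rₚ = a(1 − e) = 2e+08 · (1 − 0.7) = 2e+08 · 0.3 ≈ 6e+07 m = 60 Mm.
(b) rₐ = a(1 + e) = 2e+08 · (1 + 0.7) = 2e+08 · 1.7 ≈ 3.4e+08 m = 340 Mm.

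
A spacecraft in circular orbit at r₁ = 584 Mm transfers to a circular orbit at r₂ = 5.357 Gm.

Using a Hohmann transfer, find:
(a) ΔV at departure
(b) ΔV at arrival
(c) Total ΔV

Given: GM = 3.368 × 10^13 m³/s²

Convert to SI: r₁ = 584 Mm = 5.84e+08 m; r₂ = 5.357 Gm = 5.357e+09 m.
Transfer semi-major axis: a_t = (r₁ + r₂)/2 = (5.84e+08 + 5.357e+09)/2 = 2.9705e+09 m.
Circular speeds: v₁ = √(GM/r₁) = 240.148 m/s, v₂ = √(GM/r₂) = 79.2912 m/s.
Transfer speeds (vis-viva v² = GM(2/r − 1/a_t)): v₁ᵗ = 322.497 m/s, v₂ᵗ = 35.1574 m/s.
(a) ΔV₁ = |v₁ᵗ − v₁| ≈ 82.35 m/s = 82.35 m/s.
(b) ΔV₂ = |v₂ − v₂ᵗ| ≈ 44.13 m/s = 44.13 m/s.
(c) ΔV_total = ΔV₁ + ΔV₂ ≈ 126.5 m/s = 126.5 m/s.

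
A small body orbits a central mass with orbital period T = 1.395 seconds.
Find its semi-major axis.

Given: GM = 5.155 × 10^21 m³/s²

Invert Kepler's third law: a = (GM · T² / (4π²))^(1/3).
Substituting T = 1.395 s and GM = 5.155e+21 m³/s²:
a = (5.155e+21 · (1.395)² / (4π²))^(1/3) m
a ≈ 6.334e+06 m = 6.334 × 10^6 m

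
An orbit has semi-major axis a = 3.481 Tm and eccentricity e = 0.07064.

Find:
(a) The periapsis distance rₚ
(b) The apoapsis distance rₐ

Convert to SI: a = 3.481 Tm = 3.481e+12 m.
(a) rₚ = a(1 − e) = 3.481e+12 · (1 − 0.07064) = 3.481e+12 · 0.92936 ≈ 3.235e+12 m = 3.235 Tm.
(b) rₐ = a(1 + e) = 3.481e+12 · (1 + 0.07064) = 3.481e+12 · 1.07064 ≈ 3.727e+12 m = 3.727 Tm.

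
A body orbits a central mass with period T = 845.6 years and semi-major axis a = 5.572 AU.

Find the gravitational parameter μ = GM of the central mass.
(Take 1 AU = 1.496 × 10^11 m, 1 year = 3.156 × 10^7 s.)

Convert to SI: T = 845.6 years = 2.66871e+10 s; a = 5.572 AU = 8.33571e+11 m.
GM = 4π² · a³ / T².
GM = 4π² · (8.33571e+11)³ / (2.66871e+10)² m³/s² ≈ 3.211e+16 m³/s² = 3.211 × 10^16 m³/s².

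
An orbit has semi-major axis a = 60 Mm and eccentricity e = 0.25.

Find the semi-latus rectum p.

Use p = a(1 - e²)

Convert to SI: a = 60 Mm = 6e+07 m.
p = a (1 − e²).
p = 6e+07 · (1 − (0.25)²) = 6e+07 · 0.9375 ≈ 5.625e+07 m = 56.25 Mm.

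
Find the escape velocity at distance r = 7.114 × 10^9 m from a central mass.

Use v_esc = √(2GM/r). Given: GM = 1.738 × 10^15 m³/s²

Escape velocity comes from setting total energy to zero: ½v² − GM/r = 0 ⇒ v_esc = √(2GM / r).
v_esc = √(2 · 1.738e+15 / 7.114e+09) m/s ≈ 699 m/s = 699 m/s.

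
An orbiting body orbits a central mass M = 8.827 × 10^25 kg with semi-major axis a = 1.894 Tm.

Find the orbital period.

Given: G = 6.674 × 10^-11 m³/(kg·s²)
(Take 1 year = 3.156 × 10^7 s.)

Convert to SI: a = 1.894 Tm = 1.894e+12 m.
GM = G · M = 6.674e-11 · 8.827e+25 = 5.89114e+15 m³/s².
Kepler's third law: T = 2π √(a³ / GM).
Substituting a = 1.894e+12 m and GM = 5.89114e+15 m³/s²:
T = 2π √((1.894e+12)³ / 5.89114e+15) s
T ≈ 2.134e+11 s = 6761 years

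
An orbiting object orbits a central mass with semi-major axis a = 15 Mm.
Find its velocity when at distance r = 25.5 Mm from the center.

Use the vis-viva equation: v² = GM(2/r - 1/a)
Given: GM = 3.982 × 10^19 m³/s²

Convert to SI: a = 15 Mm = 1.5e+07 m; r = 25.5 Mm = 2.55e+07 m.
Vis-viva: v = √(GM · (2/r − 1/a)).
2/r − 1/a = 2/2.55e+07 − 1/1.5e+07 = 1.17647e-08 m⁻¹.
v = √(3.982e+19 · 1.17647e-08) m/s ≈ 6.844e+05 m/s = 684.4 km/s.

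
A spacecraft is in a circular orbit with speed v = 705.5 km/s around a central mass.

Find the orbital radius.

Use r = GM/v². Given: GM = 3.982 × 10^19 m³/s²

Convert to SI: v = 705.5 km/s = 705500 m/s.
For a circular orbit, v² = GM / r, so r = GM / v².
r = 3.982e+19 / (705500)² m ≈ 8e+07 m = 80 Mm.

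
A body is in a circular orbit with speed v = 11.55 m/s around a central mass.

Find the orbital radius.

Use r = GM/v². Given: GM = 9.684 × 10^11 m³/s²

For a circular orbit, v² = GM / r, so r = GM / v².
r = 9.684e+11 / (11.55)² m ≈ 7.259e+09 m = 7.259 × 10^9 m.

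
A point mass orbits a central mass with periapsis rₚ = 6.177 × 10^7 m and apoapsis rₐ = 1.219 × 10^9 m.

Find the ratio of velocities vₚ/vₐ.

Conservation of angular momentum gives rₚvₚ = rₐvₐ, so vₚ/vₐ = rₐ/rₚ.
vₚ/vₐ = 1.219e+09 / 6.177e+07 ≈ 19.73.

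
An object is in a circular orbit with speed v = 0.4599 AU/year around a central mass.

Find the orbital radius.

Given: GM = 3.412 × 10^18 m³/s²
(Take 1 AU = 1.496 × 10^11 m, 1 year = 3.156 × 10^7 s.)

Convert to SI: v = 0.4599 AU/year = 2180.01 m/s.
For a circular orbit, v² = GM / r, so r = GM / v².
r = 3.412e+18 / (2180.01)² m ≈ 7.179e+11 m = 4.799 AU.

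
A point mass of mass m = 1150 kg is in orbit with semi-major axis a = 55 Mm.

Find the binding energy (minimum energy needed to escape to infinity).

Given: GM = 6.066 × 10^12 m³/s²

Convert to SI: a = 55 Mm = 5.5e+07 m.
Total orbital energy is E = −GMm/(2a); binding energy is E_bind = −E = GMm/(2a).
E_bind = 6.066e+12 · 1150 / (2 · 5.5e+07) J ≈ 6.342e+07 J = 63.42 MJ.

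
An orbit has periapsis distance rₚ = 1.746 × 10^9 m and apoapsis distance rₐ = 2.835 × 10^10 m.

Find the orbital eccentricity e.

e = (rₐ − rₚ) / (rₐ + rₚ).
e = (2.835e+10 − 1.746e+09) / (2.835e+10 + 1.746e+09) = 2.6604e+10 / 3.0096e+10 ≈ 0.884.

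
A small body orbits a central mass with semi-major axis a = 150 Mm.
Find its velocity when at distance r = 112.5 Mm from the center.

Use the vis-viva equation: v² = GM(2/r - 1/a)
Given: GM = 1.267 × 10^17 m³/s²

Convert to SI: a = 150 Mm = 1.5e+08 m; r = 112.5 Mm = 1.125e+08 m.
Vis-viva: v = √(GM · (2/r − 1/a)).
2/r − 1/a = 2/1.125e+08 − 1/1.5e+08 = 1.11111e-08 m⁻¹.
v = √(1.267e+17 · 1.11111e-08) m/s ≈ 3.752e+04 m/s = 37.52 km/s.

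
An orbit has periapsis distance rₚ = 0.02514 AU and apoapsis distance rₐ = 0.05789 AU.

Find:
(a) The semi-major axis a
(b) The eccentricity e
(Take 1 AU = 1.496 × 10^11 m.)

Convert to SI: rₚ = 0.02514 AU = 3.76094e+09 m; rₐ = 0.05789 AU = 8.66034e+09 m.
(a) a = (rₚ + rₐ) / 2 = (3.76094e+09 + 8.66034e+09) / 2 ≈ 6.211e+09 m = 0.04152 AU.
(b) e = (rₐ − rₚ) / (rₐ + rₚ) = (8.66034e+09 − 3.76094e+09) / (8.66034e+09 + 3.76094e+09) ≈ 0.3944.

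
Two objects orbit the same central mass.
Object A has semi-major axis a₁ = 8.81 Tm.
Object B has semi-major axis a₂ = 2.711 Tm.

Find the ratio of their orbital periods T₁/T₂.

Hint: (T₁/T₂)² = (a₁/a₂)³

Convert to SI: a₁ = 8.81 Tm = 8.81e+12 m; a₂ = 2.711 Tm = 2.711e+12 m.
From Kepler's third law, (T₁/T₂)² = (a₁/a₂)³, so T₁/T₂ = (a₁/a₂)^(3/2).
a₁/a₂ = 8.81e+12 / 2.711e+12 = 3.24972.
T₁/T₂ = (3.24972)^(3/2) ≈ 5.858.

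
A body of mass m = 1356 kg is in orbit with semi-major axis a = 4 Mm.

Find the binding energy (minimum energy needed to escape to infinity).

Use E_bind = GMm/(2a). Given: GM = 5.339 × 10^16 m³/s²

Convert to SI: a = 4 Mm = 4e+06 m.
Total orbital energy is E = −GMm/(2a); binding energy is E_bind = −E = GMm/(2a).
E_bind = 5.339e+16 · 1356 / (2 · 4e+06) J ≈ 9.05e+12 J = 9.05 TJ.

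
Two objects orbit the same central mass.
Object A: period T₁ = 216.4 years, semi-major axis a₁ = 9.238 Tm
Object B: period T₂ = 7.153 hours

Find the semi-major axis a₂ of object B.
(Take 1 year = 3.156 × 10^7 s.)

Convert to SI: T₁ = 216.4 years = 6.82958e+09 s; a₁ = 9.238 Tm = 9.238e+12 m; T₂ = 7.153 hours = 25750.8 s.
Kepler's third law: (T₁/T₂)² = (a₁/a₂)³ ⇒ a₂ = a₁ · (T₂/T₁)^(2/3).
T₂/T₁ = 25750.8 / 6.82958e+09 = 3.77048e-06.
a₂ = 9.238e+12 · (3.77048e-06)^(2/3) m ≈ 2.238e+09 m = 2.238 Gm.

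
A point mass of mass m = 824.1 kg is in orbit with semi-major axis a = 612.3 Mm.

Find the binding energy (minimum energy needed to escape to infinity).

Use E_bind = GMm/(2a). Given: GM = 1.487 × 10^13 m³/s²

Convert to SI: a = 612.3 Mm = 6.123e+08 m.
Total orbital energy is E = −GMm/(2a); binding energy is E_bind = −E = GMm/(2a).
E_bind = 1.487e+13 · 824.1 / (2 · 6.123e+08) J ≈ 1.001e+07 J = 10.01 MJ.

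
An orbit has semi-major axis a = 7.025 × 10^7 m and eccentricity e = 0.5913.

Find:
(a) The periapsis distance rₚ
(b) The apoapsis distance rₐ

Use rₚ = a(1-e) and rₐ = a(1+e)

(a) rₚ = a(1 − e) = 7.025e+07 · (1 − 0.5913) = 7.025e+07 · 0.4087 ≈ 2.871e+07 m = 2.871 × 10^7 m.
(b) rₐ = a(1 + e) = 7.025e+07 · (1 + 0.5913) = 7.025e+07 · 1.5913 ≈ 1.118e+08 m = 1.118 × 10^8 m.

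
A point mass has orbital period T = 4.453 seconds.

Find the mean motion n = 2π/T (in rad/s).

n = 2π / T.
n = 2π / 4.453 s ≈ 1.411 rad/s.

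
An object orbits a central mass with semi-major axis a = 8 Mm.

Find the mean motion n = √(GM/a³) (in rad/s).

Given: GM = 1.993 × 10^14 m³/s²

Convert to SI: a = 8 Mm = 8e+06 m.
n = √(GM / a³).
n = √(1.993e+14 / (8e+06)³) rad/s ≈ 0.0006239 rad/s.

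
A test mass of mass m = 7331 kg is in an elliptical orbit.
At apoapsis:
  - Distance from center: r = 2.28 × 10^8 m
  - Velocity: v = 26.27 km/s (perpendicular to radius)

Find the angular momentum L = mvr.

Convert to SI: v = 26.27 km/s = 26270 m/s.
Since v is perpendicular to r, L = m · v · r.
L = 7331 · 26270 · 2.28e+08 kg·m²/s ≈ 4.391e+16 kg·m²/s.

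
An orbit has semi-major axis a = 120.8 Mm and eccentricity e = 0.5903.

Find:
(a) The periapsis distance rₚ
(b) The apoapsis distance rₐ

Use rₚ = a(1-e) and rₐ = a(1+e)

Convert to SI: a = 120.8 Mm = 1.208e+08 m.
(a) rₚ = a(1 − e) = 1.208e+08 · (1 − 0.5903) = 1.208e+08 · 0.4097 ≈ 4.949e+07 m = 49.49 Mm.
(b) rₐ = a(1 + e) = 1.208e+08 · (1 + 0.5903) = 1.208e+08 · 1.5903 ≈ 1.921e+08 m = 192.1 Mm.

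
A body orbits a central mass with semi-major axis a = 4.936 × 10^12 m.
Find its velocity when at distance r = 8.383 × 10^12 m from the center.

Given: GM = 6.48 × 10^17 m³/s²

Vis-viva: v = √(GM · (2/r − 1/a)).
2/r − 1/a = 2/8.383e+12 − 1/4.936e+12 = 3.59849e-14 m⁻¹.
v = √(6.48e+17 · 3.59849e-14) m/s ≈ 152.7 m/s = 152.7 m/s.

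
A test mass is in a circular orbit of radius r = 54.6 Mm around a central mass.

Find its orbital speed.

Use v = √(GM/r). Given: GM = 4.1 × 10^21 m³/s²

Convert to SI: r = 54.6 Mm = 5.46e+07 m.
For a circular orbit, gravity supplies the centripetal force, so v = √(GM / r).
v = √(4.1e+21 / 5.46e+07) m/s ≈ 8.666e+06 m/s = 8666 km/s.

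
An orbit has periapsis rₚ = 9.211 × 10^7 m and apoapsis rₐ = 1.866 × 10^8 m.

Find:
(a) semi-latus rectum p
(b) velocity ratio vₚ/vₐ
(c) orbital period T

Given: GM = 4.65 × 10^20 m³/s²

(a) From a = (rₚ + rₐ)/2 = 1.39355e+08 m and e = (rₐ − rₚ)/(rₐ + rₚ) = 0.339026, p = a(1 − e²) = 1.39355e+08 · (1 − (0.339026)²) ≈ 1.233e+08 m
(b) Conservation of angular momentum (rₚvₚ = rₐvₐ) gives vₚ/vₐ = rₐ/rₚ = 1.866e+08/9.211e+07 ≈ 2.026
(c) With a = (rₚ + rₐ)/2 = 1.39355e+08 m, T = 2π √(a³/GM) = 2π √((1.39355e+08)³/4.65e+20) s ≈ 479.3 s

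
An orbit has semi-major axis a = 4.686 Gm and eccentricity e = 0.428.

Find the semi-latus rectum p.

Convert to SI: a = 4.686 Gm = 4.686e+09 m.
p = a (1 − e²).
p = 4.686e+09 · (1 − (0.428)²) = 4.686e+09 · 0.816816 ≈ 3.828e+09 m = 3.828 Gm.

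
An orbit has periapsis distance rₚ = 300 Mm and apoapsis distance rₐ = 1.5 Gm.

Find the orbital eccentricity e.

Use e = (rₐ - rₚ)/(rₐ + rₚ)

Convert to SI: rₚ = 300 Mm = 3e+08 m; rₐ = 1.5 Gm = 1.5e+09 m.
e = (rₐ − rₚ) / (rₐ + rₚ).
e = (1.5e+09 − 3e+08) / (1.5e+09 + 3e+08) = 1.2e+09 / 1.8e+09 ≈ 0.6667.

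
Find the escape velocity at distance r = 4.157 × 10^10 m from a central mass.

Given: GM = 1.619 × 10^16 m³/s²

Escape velocity comes from setting total energy to zero: ½v² − GM/r = 0 ⇒ v_esc = √(2GM / r).
v_esc = √(2 · 1.619e+16 / 4.157e+10) m/s ≈ 882.6 m/s = 882.6 m/s.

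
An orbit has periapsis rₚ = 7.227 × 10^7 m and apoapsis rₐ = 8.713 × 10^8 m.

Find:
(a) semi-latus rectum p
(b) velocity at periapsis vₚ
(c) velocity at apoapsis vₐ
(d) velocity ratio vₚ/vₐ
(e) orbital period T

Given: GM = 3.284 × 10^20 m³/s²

(a) From a = (rₚ + rₐ)/2 = 4.71785e+08 m and e = (rₐ − rₚ)/(rₐ + rₚ) = 0.846816, p = a(1 − e²) = 4.71785e+08 · (1 − (0.846816)²) ≈ 1.335e+08 m
(b) With a = (rₚ + rₐ)/2 = 4.71785e+08 m, vₚ = √(GM (2/rₚ − 1/a)) = √(3.284e+20 · (2/7.227e+07 − 1/4.71785e+08)) m/s ≈ 2.897e+06 m/s
(c) With a = (rₚ + rₐ)/2 = 4.71785e+08 m, vₐ = √(GM (2/rₐ − 1/a)) = √(3.284e+20 · (2/8.713e+08 − 1/4.71785e+08)) m/s ≈ 2.403e+05 m/s
(d) Conservation of angular momentum (rₚvₚ = rₐvₐ) gives vₚ/vₐ = rₐ/rₚ = 8.713e+08/7.227e+07 ≈ 12.06
(e) With a = (rₚ + rₐ)/2 = 4.71785e+08 m, T = 2π √(a³/GM) = 2π √((4.71785e+08)³/3.284e+20) s ≈ 3553 s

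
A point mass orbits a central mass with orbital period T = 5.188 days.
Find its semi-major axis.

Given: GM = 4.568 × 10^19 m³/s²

Convert to SI: T = 5.188 days = 448243 s.
Invert Kepler's third law: a = (GM · T² / (4π²))^(1/3).
Substituting T = 448243 s and GM = 4.568e+19 m³/s²:
a = (4.568e+19 · (448243)² / (4π²))^(1/3) m
a ≈ 6.149e+09 m = 6.149 × 10^9 m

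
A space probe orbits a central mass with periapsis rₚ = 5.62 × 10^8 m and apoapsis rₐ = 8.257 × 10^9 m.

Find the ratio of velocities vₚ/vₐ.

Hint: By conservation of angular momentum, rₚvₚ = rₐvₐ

Conservation of angular momentum gives rₚvₚ = rₐvₐ, so vₚ/vₐ = rₐ/rₚ.
vₚ/vₐ = 8.257e+09 / 5.62e+08 ≈ 14.69.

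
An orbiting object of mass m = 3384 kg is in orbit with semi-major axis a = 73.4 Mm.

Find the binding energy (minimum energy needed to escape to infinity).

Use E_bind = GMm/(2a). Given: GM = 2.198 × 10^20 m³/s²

Convert to SI: a = 73.4 Mm = 7.34e+07 m.
Total orbital energy is E = −GMm/(2a); binding energy is E_bind = −E = GMm/(2a).
E_bind = 2.198e+20 · 3384 / (2 · 7.34e+07) J ≈ 5.067e+15 J = 5.067 PJ.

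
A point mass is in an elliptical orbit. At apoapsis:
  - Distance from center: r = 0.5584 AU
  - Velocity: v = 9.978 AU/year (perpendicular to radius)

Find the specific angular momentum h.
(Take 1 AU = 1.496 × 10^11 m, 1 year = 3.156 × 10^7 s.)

Convert to SI: r = 0.5584 AU = 8.35366e+10 m; v = 9.978 AU/year = 47297.5 m/s.
With v perpendicular to r, h = r · v.
h = 8.35366e+10 · 47297.5 m²/s ≈ 3.951e+15 m²/s.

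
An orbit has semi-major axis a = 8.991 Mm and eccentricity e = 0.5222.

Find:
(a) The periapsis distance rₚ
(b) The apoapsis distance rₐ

Convert to SI: a = 8.991 Mm = 8.991e+06 m.
(a) rₚ = a(1 − e) = 8.991e+06 · (1 − 0.5222) = 8.991e+06 · 0.4778 ≈ 4.296e+06 m = 4.296 Mm.
(b) rₐ = a(1 + e) = 8.991e+06 · (1 + 0.5222) = 8.991e+06 · 1.5222 ≈ 1.369e+07 m = 13.69 Mm.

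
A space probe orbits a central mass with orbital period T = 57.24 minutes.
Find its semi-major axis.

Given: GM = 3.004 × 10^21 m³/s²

Convert to SI: T = 57.24 minutes = 3434.4 s.
Invert Kepler's third law: a = (GM · T² / (4π²))^(1/3).
Substituting T = 3434.4 s and GM = 3.004e+21 m³/s²:
a = (3.004e+21 · (3434.4)² / (4π²))^(1/3) m
a ≈ 9.646e+08 m = 964.6 Mm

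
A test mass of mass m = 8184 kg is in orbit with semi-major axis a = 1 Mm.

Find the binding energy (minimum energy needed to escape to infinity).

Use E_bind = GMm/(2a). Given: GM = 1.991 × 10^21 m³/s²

Convert to SI: a = 1 Mm = 1e+06 m.
Total orbital energy is E = −GMm/(2a); binding energy is E_bind = −E = GMm/(2a).
E_bind = 1.991e+21 · 8184 / (2 · 1e+06) J ≈ 8.147e+18 J = 8.147 EJ.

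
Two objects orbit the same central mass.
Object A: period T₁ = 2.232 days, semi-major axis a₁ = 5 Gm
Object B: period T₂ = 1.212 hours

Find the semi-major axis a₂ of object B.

Convert to SI: T₁ = 2.232 days = 192845 s; a₁ = 5 Gm = 5e+09 m; T₂ = 1.212 hours = 4363.2 s.
Kepler's third law: (T₁/T₂)² = (a₁/a₂)³ ⇒ a₂ = a₁ · (T₂/T₁)^(2/3).
T₂/T₁ = 4363.2 / 192845 = 0.0226254.
a₂ = 5e+09 · (0.0226254)^(2/3) m ≈ 4e+08 m = 400 Mm.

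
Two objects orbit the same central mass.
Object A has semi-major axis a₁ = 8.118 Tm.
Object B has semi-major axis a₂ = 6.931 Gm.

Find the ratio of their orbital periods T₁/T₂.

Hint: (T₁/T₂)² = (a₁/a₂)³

Convert to SI: a₁ = 8.118 Tm = 8.118e+12 m; a₂ = 6.931 Gm = 6.931e+09 m.
From Kepler's third law, (T₁/T₂)² = (a₁/a₂)³, so T₁/T₂ = (a₁/a₂)^(3/2).
a₁/a₂ = 8.118e+12 / 6.931e+09 = 1171.26.
T₁/T₂ = (1171.26)^(3/2) ≈ 4.008e+04.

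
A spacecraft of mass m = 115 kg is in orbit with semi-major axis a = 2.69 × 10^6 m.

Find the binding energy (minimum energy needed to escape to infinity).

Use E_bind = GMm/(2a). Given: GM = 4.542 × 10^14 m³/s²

Total orbital energy is E = −GMm/(2a); binding energy is E_bind = −E = GMm/(2a).
E_bind = 4.542e+14 · 115 / (2 · 2.69e+06) J ≈ 9.709e+09 J = 9.709 GJ.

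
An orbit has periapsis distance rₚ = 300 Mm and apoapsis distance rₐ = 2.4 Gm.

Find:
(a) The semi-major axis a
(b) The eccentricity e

Convert to SI: rₚ = 300 Mm = 3e+08 m; rₐ = 2.4 Gm = 2.4e+09 m.
(a) a = (rₚ + rₐ) / 2 = (3e+08 + 2.4e+09) / 2 ≈ 1.35e+09 m = 1.35 Gm.
(b) e = (rₐ − rₚ) / (rₐ + rₚ) = (2.4e+09 − 3e+08) / (2.4e+09 + 3e+08) ≈ 0.7778.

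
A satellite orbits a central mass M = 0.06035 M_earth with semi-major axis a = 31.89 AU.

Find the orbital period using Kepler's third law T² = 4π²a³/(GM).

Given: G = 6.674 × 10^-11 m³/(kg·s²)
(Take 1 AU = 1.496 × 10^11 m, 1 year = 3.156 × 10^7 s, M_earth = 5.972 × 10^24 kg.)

Convert to SI: a = 31.89 AU = 4.77074e+12 m; M = 0.06035 M_earth = 3.6041e+23 kg.
GM = G · M = 6.674e-11 · 3.6041e+23 = 2.40538e+13 m³/s².
Kepler's third law: T = 2π √(a³ / GM).
Substituting a = 4.77074e+12 m and GM = 2.40538e+13 m³/s²:
T = 2π √((4.77074e+12)³ / 2.40538e+13) s
T ≈ 1.335e+13 s = 4.23e+05 years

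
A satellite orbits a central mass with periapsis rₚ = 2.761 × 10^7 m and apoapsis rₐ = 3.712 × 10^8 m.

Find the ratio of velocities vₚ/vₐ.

Conservation of angular momentum gives rₚvₚ = rₐvₐ, so vₚ/vₐ = rₐ/rₚ.
vₚ/vₐ = 3.712e+08 / 2.761e+07 ≈ 13.44.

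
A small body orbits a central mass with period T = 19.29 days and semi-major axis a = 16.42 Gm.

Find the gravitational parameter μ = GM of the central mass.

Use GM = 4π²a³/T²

Convert to SI: T = 19.29 days = 1.66666e+06 s; a = 16.42 Gm = 1.642e+10 m.
GM = 4π² · a³ / T².
GM = 4π² · (1.642e+10)³ / (1.66666e+06)² m³/s² ≈ 6.292e+19 m³/s² = 6.292 × 10^19 m³/s².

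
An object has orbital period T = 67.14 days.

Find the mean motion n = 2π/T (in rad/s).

Convert to SI: T = 67.14 days = 5.8009e+06 s.
n = 2π / T.
n = 2π / 5.8009e+06 s ≈ 1.083e-06 rad/s.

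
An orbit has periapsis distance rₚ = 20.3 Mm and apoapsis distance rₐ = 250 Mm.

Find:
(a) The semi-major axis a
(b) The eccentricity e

Convert to SI: rₚ = 20.3 Mm = 2.03e+07 m; rₐ = 250 Mm = 2.5e+08 m.
(a) a = (rₚ + rₐ) / 2 = (2.03e+07 + 2.5e+08) / 2 ≈ 1.352e+08 m = 135.2 Mm.
(b) e = (rₐ − rₚ) / (rₐ + rₚ) = (2.5e+08 − 2.03e+07) / (2.5e+08 + 2.03e+07) ≈ 0.8498.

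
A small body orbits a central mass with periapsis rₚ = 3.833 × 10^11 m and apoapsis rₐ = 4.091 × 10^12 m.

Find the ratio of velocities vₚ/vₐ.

Conservation of angular momentum gives rₚvₚ = rₐvₐ, so vₚ/vₐ = rₐ/rₚ.
vₚ/vₐ = 4.091e+12 / 3.833e+11 ≈ 10.67.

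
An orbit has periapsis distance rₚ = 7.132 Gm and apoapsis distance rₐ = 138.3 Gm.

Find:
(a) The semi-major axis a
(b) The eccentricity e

Convert to SI: rₚ = 7.132 Gm = 7.132e+09 m; rₐ = 138.3 Gm = 1.383e+11 m.
(a) a = (rₚ + rₐ) / 2 = (7.132e+09 + 1.383e+11) / 2 ≈ 7.272e+10 m = 72.72 Gm.
(b) e = (rₐ − rₚ) / (rₐ + rₚ) = (1.383e+11 − 7.132e+09) / (1.383e+11 + 7.132e+09) ≈ 0.9019.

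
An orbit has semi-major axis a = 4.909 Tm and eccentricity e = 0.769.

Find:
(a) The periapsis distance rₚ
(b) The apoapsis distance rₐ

Convert to SI: a = 4.909 Tm = 4.909e+12 m.
(a) rₚ = a(1 − e) = 4.909e+12 · (1 − 0.769) = 4.909e+12 · 0.231 ≈ 1.134e+12 m = 1.134 Tm.
(b) rₐ = a(1 + e) = 4.909e+12 · (1 + 0.769) = 4.909e+12 · 1.769 ≈ 8.684e+12 m = 8.684 Tm.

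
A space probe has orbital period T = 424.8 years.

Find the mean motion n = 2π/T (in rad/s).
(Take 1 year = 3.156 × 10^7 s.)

Convert to SI: T = 424.8 years = 1.34067e+10 s.
n = 2π / T.
n = 2π / 1.34067e+10 s ≈ 4.687e-10 rad/s.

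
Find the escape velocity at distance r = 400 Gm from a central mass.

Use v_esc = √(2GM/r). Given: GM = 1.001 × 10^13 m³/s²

Convert to SI: r = 400 Gm = 4e+11 m.
Escape velocity comes from setting total energy to zero: ½v² − GM/r = 0 ⇒ v_esc = √(2GM / r).
v_esc = √(2 · 1.001e+13 / 4e+11) m/s ≈ 7.075 m/s = 7.075 m/s.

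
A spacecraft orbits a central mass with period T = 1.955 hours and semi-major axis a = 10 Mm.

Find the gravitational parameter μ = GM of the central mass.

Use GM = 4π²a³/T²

Convert to SI: T = 1.955 hours = 7038 s; a = 10 Mm = 1e+07 m.
GM = 4π² · a³ / T².
GM = 4π² · (1e+07)³ / (7038)² m³/s² ≈ 7.97e+14 m³/s² = 7.97 × 10^14 m³/s².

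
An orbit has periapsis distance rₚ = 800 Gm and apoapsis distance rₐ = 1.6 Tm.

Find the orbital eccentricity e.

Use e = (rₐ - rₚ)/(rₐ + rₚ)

Convert to SI: rₚ = 800 Gm = 8e+11 m; rₐ = 1.6 Tm = 1.6e+12 m.
e = (rₐ − rₚ) / (rₐ + rₚ).
e = (1.6e+12 − 8e+11) / (1.6e+12 + 8e+11) = 8e+11 / 2.4e+12 ≈ 0.3333.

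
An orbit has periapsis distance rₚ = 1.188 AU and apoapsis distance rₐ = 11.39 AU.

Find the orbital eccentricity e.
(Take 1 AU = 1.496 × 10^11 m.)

Convert to SI: rₚ = 1.188 AU = 1.77725e+11 m; rₐ = 11.39 AU = 1.70394e+12 m.
e = (rₐ − rₚ) / (rₐ + rₚ).
e = (1.70394e+12 − 1.77725e+11) / (1.70394e+12 + 1.77725e+11) = 1.52622e+12 / 1.88167e+12 ≈ 0.8111.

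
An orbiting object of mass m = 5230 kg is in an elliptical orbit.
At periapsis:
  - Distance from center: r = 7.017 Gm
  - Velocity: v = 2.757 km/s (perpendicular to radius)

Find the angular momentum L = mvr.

Convert to SI: r = 7.017 Gm = 7.017e+09 m; v = 2.757 km/s = 2757 m/s.
Since v is perpendicular to r, L = m · v · r.
L = 5230 · 2757 · 7.017e+09 kg·m²/s ≈ 1.012e+17 kg·m²/s.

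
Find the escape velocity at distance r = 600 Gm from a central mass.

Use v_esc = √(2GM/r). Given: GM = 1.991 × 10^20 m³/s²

Convert to SI: r = 600 Gm = 6e+11 m.
Escape velocity comes from setting total energy to zero: ½v² − GM/r = 0 ⇒ v_esc = √(2GM / r).
v_esc = √(2 · 1.991e+20 / 6e+11) m/s ≈ 2.576e+04 m/s = 25.76 km/s.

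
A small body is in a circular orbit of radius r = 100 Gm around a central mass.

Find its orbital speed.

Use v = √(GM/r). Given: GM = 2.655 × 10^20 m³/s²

Convert to SI: r = 100 Gm = 1e+11 m.
For a circular orbit, gravity supplies the centripetal force, so v = √(GM / r).
v = √(2.655e+20 / 1e+11) m/s ≈ 5.153e+04 m/s = 51.53 km/s.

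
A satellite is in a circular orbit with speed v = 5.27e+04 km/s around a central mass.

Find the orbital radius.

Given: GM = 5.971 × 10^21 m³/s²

Convert to SI: v = 5.27e+04 km/s = 5.27e+07 m/s.
For a circular orbit, v² = GM / r, so r = GM / v².
r = 5.971e+21 / (5.27e+07)² m ≈ 2.15e+06 m = 2.15 Mm.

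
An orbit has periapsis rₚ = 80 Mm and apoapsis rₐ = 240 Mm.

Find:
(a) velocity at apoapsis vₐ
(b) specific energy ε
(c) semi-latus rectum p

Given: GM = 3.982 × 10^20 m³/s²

Convert to SI: rₚ = 80 Mm = 8e+07 m; rₐ = 240 Mm = 2.4e+08 m.
(a) With a = (rₚ + rₐ)/2 = 1.6e+08 m, vₐ = √(GM (2/rₐ − 1/a)) = √(3.982e+20 · (2/2.4e+08 − 1/1.6e+08)) m/s ≈ 9.108e+05 m/s
(b) With a = (rₚ + rₐ)/2 = 1.6e+08 m, ε = −GM/(2a) = −3.982e+20/(2 · 1.6e+08) J/kg ≈ -1.244e+12 J/kg
(c) From a = (rₚ + rₐ)/2 = 1.6e+08 m and e = (rₐ − rₚ)/(rₐ + rₚ) = 0.5, p = a(1 − e²) = 1.6e+08 · (1 − (0.5)²) ≈ 1.2e+08 m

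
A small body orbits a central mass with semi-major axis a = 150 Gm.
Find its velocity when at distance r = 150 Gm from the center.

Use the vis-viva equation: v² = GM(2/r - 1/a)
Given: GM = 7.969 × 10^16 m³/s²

Convert to SI: a = 150 Gm = 1.5e+11 m; r = 150 Gm = 1.5e+11 m.
Vis-viva: v = √(GM · (2/r − 1/a)).
2/r − 1/a = 2/1.5e+11 − 1/1.5e+11 = 6.66667e-12 m⁻¹.
v = √(7.969e+16 · 6.66667e-12) m/s ≈ 728.9 m/s = 728.9 m/s.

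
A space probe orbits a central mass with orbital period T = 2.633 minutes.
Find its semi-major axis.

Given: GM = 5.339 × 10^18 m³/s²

Convert to SI: T = 2.633 minutes = 157.98 s.
Invert Kepler's third law: a = (GM · T² / (4π²))^(1/3).
Substituting T = 157.98 s and GM = 5.339e+18 m³/s²:
a = (5.339e+18 · (157.98)² / (4π²))^(1/3) m
a ≈ 1.5e+07 m = 15 Mm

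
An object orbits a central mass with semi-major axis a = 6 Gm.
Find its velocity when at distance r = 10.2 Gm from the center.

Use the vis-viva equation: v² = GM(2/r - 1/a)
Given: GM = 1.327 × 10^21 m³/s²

Convert to SI: a = 6 Gm = 6e+09 m; r = 10.2 Gm = 1.02e+10 m.
Vis-viva: v = √(GM · (2/r − 1/a)).
2/r − 1/a = 2/1.02e+10 − 1/6e+09 = 2.94118e-11 m⁻¹.
v = √(1.327e+21 · 2.94118e-11) m/s ≈ 1.976e+05 m/s = 197.6 km/s.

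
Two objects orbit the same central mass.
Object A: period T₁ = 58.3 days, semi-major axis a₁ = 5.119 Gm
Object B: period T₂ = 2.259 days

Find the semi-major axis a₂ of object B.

Convert to SI: T₁ = 58.3 days = 5.03712e+06 s; a₁ = 5.119 Gm = 5.119e+09 m; T₂ = 2.259 days = 195178 s.
Kepler's third law: (T₁/T₂)² = (a₁/a₂)³ ⇒ a₂ = a₁ · (T₂/T₁)^(2/3).
T₂/T₁ = 195178 / 5.03712e+06 = 0.0387479.
a₂ = 5.119e+09 · (0.0387479)^(2/3) m ≈ 5.862e+08 m = 586.2 Mm.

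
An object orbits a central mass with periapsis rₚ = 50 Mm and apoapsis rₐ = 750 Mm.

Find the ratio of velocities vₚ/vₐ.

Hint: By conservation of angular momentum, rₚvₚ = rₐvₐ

Convert to SI: rₚ = 50 Mm = 5e+07 m; rₐ = 750 Mm = 7.5e+08 m.
Conservation of angular momentum gives rₚvₚ = rₐvₐ, so vₚ/vₐ = rₐ/rₚ.
vₚ/vₐ = 7.5e+08 / 5e+07 ≈ 15.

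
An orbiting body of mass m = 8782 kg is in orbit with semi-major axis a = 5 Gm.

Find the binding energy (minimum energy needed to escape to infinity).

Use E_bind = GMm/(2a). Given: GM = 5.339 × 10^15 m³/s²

Convert to SI: a = 5 Gm = 5e+09 m.
Total orbital energy is E = −GMm/(2a); binding energy is E_bind = −E = GMm/(2a).
E_bind = 5.339e+15 · 8782 / (2 · 5e+09) J ≈ 4.689e+09 J = 4.689 GJ.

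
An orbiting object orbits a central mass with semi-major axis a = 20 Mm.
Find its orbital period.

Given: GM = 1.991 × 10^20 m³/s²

Convert to SI: a = 20 Mm = 2e+07 m.
Kepler's third law: T = 2π √(a³ / GM).
Substituting a = 2e+07 m and GM = 1.991e+20 m³/s²:
T = 2π √((2e+07)³ / 1.991e+20) s
T ≈ 39.83 s = 39.83 seconds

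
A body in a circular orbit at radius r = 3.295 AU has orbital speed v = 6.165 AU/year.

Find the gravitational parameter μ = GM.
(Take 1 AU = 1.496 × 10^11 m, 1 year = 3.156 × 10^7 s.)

Convert to SI: r = 3.295 AU = 4.92932e+11 m; v = 6.165 AU/year = 29223.2 m/s.
For a circular orbit v² = GM/r, so GM = v² · r.
GM = (29223.2)² · 4.92932e+11 m³/s² ≈ 4.21e+20 m³/s² = 4.21 × 10^20 m³/s².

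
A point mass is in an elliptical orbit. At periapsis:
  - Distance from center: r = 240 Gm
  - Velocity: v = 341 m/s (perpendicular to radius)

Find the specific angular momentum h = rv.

Convert to SI: r = 240 Gm = 2.4e+11 m.
With v perpendicular to r, h = r · v.
h = 2.4e+11 · 341 m²/s ≈ 8.184e+13 m²/s.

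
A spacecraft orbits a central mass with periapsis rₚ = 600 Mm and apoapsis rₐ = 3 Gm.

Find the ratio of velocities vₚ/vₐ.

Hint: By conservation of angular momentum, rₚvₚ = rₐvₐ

Convert to SI: rₚ = 600 Mm = 6e+08 m; rₐ = 3 Gm = 3e+09 m.
Conservation of angular momentum gives rₚvₚ = rₐvₐ, so vₚ/vₐ = rₐ/rₚ.
vₚ/vₐ = 3e+09 / 6e+08 ≈ 5.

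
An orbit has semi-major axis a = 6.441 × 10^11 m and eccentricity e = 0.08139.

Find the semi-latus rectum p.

p = a (1 − e²).
p = 6.441e+11 · (1 − (0.08139)²) = 6.441e+11 · 0.993376 ≈ 6.398e+11 m = 6.398 × 10^11 m.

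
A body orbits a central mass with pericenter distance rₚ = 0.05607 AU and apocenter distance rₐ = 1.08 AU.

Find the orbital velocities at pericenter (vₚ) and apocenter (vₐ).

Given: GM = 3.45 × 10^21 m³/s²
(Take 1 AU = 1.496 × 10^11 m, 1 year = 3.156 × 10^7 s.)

Convert to SI: rₚ = 0.05607 AU = 8.38807e+09 m; rₐ = 1.08 AU = 1.61568e+11 m.
Use the vis-viva equation v² = GM(2/r − 1/a) with a = (rₚ + rₐ)/2 = (8.38807e+09 + 1.61568e+11)/2 = 8.4978e+10 m.
vₚ = √(GM · (2/rₚ − 1/a)) = √(3.45e+21 · (2/8.38807e+09 − 1/8.4978e+10)) m/s ≈ 8.843e+05 m/s = 186.6 AU/year.
vₐ = √(GM · (2/rₐ − 1/a)) = √(3.45e+21 · (2/1.61568e+11 − 1/8.4978e+10)) m/s ≈ 4.591e+04 m/s = 9.685 AU/year.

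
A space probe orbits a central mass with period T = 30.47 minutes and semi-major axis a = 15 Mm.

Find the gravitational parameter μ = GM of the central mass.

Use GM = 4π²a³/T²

Convert to SI: T = 30.47 minutes = 1828.2 s; a = 15 Mm = 1.5e+07 m.
GM = 4π² · a³ / T².
GM = 4π² · (1.5e+07)³ / (1828.2)² m³/s² ≈ 3.986e+16 m³/s² = 3.986 × 10^16 m³/s².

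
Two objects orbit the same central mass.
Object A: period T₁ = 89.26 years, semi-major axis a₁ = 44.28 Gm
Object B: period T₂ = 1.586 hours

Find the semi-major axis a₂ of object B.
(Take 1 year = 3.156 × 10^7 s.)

Convert to SI: T₁ = 89.26 years = 2.81705e+09 s; a₁ = 44.28 Gm = 4.428e+10 m; T₂ = 1.586 hours = 5709.6 s.
Kepler's third law: (T₁/T₂)² = (a₁/a₂)³ ⇒ a₂ = a₁ · (T₂/T₁)^(2/3).
T₂/T₁ = 5709.6 / 2.81705e+09 = 2.0268e-06.
a₂ = 4.428e+10 · (2.0268e-06)^(2/3) m ≈ 7.092e+06 m = 7.092 Mm.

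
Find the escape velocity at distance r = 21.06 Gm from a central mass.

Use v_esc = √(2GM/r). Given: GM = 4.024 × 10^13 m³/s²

Convert to SI: r = 21.06 Gm = 2.106e+10 m.
Escape velocity comes from setting total energy to zero: ½v² − GM/r = 0 ⇒ v_esc = √(2GM / r).
v_esc = √(2 · 4.024e+13 / 2.106e+10) m/s ≈ 61.82 m/s = 61.82 m/s.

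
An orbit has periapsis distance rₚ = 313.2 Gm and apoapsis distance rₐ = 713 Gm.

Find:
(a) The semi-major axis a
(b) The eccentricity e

Convert to SI: rₚ = 313.2 Gm = 3.132e+11 m; rₐ = 713 Gm = 7.13e+11 m.
(a) a = (rₚ + rₐ) / 2 = (3.132e+11 + 7.13e+11) / 2 ≈ 5.131e+11 m = 513.1 Gm.
(b) e = (rₐ − rₚ) / (rₐ + rₚ) = (7.13e+11 − 3.132e+11) / (7.13e+11 + 3.132e+11) ≈ 0.3896.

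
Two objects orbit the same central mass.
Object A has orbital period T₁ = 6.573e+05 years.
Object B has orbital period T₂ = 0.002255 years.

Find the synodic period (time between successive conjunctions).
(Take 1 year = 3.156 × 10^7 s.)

Convert to SI: T₁ = 6.573e+05 years = 2.07444e+13 s; T₂ = 0.002255 years = 71167.8 s.
T_syn = |T₁ · T₂ / (T₁ − T₂)|.
T_syn = |2.07444e+13 · 71167.8 / (2.07444e+13 − 71167.8)| s ≈ 7.117e+04 s = 0.002255 years.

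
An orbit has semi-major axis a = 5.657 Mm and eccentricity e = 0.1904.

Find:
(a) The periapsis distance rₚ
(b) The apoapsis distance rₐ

Convert to SI: a = 5.657 Mm = 5.657e+06 m.
(a) rₚ = a(1 − e) = 5.657e+06 · (1 − 0.1904) = 5.657e+06 · 0.8096 ≈ 4.58e+06 m = 4.58 Mm.
(b) rₐ = a(1 + e) = 5.657e+06 · (1 + 0.1904) = 5.657e+06 · 1.1904 ≈ 6.734e+06 m = 6.734 Mm.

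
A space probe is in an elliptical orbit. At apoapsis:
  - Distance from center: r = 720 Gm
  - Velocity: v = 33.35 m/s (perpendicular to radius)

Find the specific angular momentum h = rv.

Convert to SI: r = 720 Gm = 7.2e+11 m.
With v perpendicular to r, h = r · v.
h = 7.2e+11 · 33.35 m²/s ≈ 2.401e+13 m²/s.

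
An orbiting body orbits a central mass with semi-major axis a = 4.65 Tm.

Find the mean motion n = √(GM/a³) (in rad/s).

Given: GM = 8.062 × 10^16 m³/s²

Convert to SI: a = 4.65 Tm = 4.65e+12 m.
n = √(GM / a³).
n = √(8.062e+16 / (4.65e+12)³) rad/s ≈ 2.832e-11 rad/s.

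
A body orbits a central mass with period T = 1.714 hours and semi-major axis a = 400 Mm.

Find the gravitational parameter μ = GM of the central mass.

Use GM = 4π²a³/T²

Convert to SI: T = 1.714 hours = 6170.4 s; a = 400 Mm = 4e+08 m.
GM = 4π² · a³ / T².
GM = 4π² · (4e+08)³ / (6170.4)² m³/s² ≈ 6.636e+19 m³/s² = 6.636 × 10^19 m³/s².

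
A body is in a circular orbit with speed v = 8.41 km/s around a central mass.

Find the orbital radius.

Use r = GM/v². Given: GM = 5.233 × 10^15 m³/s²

Convert to SI: v = 8.41 km/s = 8410 m/s.
For a circular orbit, v² = GM / r, so r = GM / v².
r = 5.233e+15 / (8410)² m ≈ 7.399e+07 m = 73.99 Mm.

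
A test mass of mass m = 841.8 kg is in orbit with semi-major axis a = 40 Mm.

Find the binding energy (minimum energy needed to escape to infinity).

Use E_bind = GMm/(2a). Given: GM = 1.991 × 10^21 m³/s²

Convert to SI: a = 40 Mm = 4e+07 m.
Total orbital energy is E = −GMm/(2a); binding energy is E_bind = −E = GMm/(2a).
E_bind = 1.991e+21 · 841.8 / (2 · 4e+07) J ≈ 2.095e+16 J = 20.95 PJ.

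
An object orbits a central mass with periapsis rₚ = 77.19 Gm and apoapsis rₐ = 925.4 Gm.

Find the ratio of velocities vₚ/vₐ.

Convert to SI: rₚ = 77.19 Gm = 7.719e+10 m; rₐ = 925.4 Gm = 9.254e+11 m.
Conservation of angular momentum gives rₚvₚ = rₐvₐ, so vₚ/vₐ = rₐ/rₚ.
vₚ/vₐ = 9.254e+11 / 7.719e+10 ≈ 11.99.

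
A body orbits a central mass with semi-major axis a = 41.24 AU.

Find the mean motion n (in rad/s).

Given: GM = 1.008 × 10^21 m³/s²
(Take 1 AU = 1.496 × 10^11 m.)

Convert to SI: a = 41.24 AU = 6.1695e+12 m.
n = √(GM / a³).
n = √(1.008e+21 / (6.1695e+12)³) rad/s ≈ 2.072e-09 rad/s.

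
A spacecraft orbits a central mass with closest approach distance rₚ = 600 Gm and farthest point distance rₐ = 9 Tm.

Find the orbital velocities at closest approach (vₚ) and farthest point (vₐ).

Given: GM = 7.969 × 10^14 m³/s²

Convert to SI: rₚ = 600 Gm = 6e+11 m; rₐ = 9 Tm = 9e+12 m.
Use the vis-viva equation v² = GM(2/r − 1/a) with a = (rₚ + rₐ)/2 = (6e+11 + 9e+12)/2 = 4.8e+12 m.
vₚ = √(GM · (2/rₚ − 1/a)) = √(7.969e+14 · (2/6e+11 − 1/4.8e+12)) m/s ≈ 49.9 m/s = 49.9 m/s.
vₐ = √(GM · (2/rₐ − 1/a)) = √(7.969e+14 · (2/9e+12 − 1/4.8e+12)) m/s ≈ 3.327 m/s = 3.327 m/s.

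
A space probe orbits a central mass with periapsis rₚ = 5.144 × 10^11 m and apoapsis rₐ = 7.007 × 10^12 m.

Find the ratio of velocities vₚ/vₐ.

Conservation of angular momentum gives rₚvₚ = rₐvₐ, so vₚ/vₐ = rₐ/rₚ.
vₚ/vₐ = 7.007e+12 / 5.144e+11 ≈ 13.62.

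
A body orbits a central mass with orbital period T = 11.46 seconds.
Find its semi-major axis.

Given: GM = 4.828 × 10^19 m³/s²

Invert Kepler's third law: a = (GM · T² / (4π²))^(1/3).
Substituting T = 11.46 s and GM = 4.828e+19 m³/s²:
a = (4.828e+19 · (11.46)² / (4π²))^(1/3) m
a ≈ 5.436e+06 m = 5.436 Mm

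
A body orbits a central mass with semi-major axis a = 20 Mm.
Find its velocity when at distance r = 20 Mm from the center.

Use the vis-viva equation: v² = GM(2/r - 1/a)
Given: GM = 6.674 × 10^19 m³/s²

Convert to SI: a = 20 Mm = 2e+07 m; r = 20 Mm = 2e+07 m.
Vis-viva: v = √(GM · (2/r − 1/a)).
2/r − 1/a = 2/2e+07 − 1/2e+07 = 5e-08 m⁻¹.
v = √(6.674e+19 · 5e-08) m/s ≈ 1.827e+06 m/s = 1827 km/s.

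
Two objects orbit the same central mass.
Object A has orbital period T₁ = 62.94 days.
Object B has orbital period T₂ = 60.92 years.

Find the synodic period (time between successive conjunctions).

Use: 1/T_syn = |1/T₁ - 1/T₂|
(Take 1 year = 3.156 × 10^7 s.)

Convert to SI: T₁ = 62.94 days = 5.43802e+06 s; T₂ = 60.92 years = 1.92264e+09 s.
T_syn = |T₁ · T₂ / (T₁ − T₂)|.
T_syn = |5.43802e+06 · 1.92264e+09 / (5.43802e+06 − 1.92264e+09)| s ≈ 5.453e+06 s = 63.12 days.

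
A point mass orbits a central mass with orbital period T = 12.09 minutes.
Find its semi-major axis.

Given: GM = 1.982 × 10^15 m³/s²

Convert to SI: T = 12.09 minutes = 725.4 s.
Invert Kepler's third law: a = (GM · T² / (4π²))^(1/3).
Substituting T = 725.4 s and GM = 1.982e+15 m³/s²:
a = (1.982e+15 · (725.4)² / (4π²))^(1/3) m
a ≈ 2.978e+06 m = 2.978 × 10^6 m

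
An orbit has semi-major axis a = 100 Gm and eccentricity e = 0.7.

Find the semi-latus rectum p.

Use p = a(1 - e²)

Convert to SI: a = 100 Gm = 1e+11 m.
p = a (1 − e²).
p = 1e+11 · (1 − (0.7)²) = 1e+11 · 0.51 ≈ 5.1e+10 m = 51 Gm.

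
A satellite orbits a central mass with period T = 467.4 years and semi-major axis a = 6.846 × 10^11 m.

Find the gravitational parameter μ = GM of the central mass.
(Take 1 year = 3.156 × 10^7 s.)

Convert to SI: T = 467.4 years = 1.47511e+10 s.
GM = 4π² · a³ / T².
GM = 4π² · (6.846e+11)³ / (1.47511e+10)² m³/s² ≈ 5.821e+16 m³/s² = 5.821 × 10^16 m³/s².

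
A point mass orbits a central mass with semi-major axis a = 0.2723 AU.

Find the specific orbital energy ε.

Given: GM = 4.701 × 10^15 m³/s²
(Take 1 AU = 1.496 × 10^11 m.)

Convert to SI: a = 0.2723 AU = 4.07361e+10 m.
ε = −GM / (2a).
ε = −4.701e+15 / (2 · 4.07361e+10) J/kg ≈ -5.77e+04 J/kg = -57.7 kJ/kg.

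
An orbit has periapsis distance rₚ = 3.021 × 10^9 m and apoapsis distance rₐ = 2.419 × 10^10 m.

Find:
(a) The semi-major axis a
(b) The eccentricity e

(a) a = (rₚ + rₐ) / 2 = (3.021e+09 + 2.419e+10) / 2 ≈ 1.361e+10 m = 1.361 × 10^10 m.
(b) e = (rₐ − rₚ) / (rₐ + rₚ) = (2.419e+10 − 3.021e+09) / (2.419e+10 + 3.021e+09) ≈ 0.778.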